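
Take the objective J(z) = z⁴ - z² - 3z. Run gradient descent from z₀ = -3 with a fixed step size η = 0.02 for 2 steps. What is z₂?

-0.81768

J′(z) = 4z³ - 2z - 3
Step 1: J′(-3) = -105; z₁ = -3 − 0.02·(-105) = -0.9
Step 2: J′(-0.9) = -4.116; z₂ = -0.9 − 0.02·(-4.116) = -0.81768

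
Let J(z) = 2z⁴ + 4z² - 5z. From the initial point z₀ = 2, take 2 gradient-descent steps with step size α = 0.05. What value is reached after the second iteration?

J′(z) = 8z³ + 8z - 5
Step 1: J′(2) = 75; z₁ = 2 − 0.05·75 = -1.75
Step 2: J′(-1.75) = -61.875; z₂ = -1.75 − 0.05·(-61.875) = 1.34375

1.34375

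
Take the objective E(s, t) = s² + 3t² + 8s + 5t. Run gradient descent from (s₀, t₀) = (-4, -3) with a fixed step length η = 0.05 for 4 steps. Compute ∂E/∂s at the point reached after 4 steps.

∇E = (2s + 8, 6t + 5)
Step 1: at (-4, -3), ∇E = (0, -13) → (-4, -3) − 0.05·(0, -13) = (-4, -2.35)
Step 2: at (-4, -2.35), ∇E = (0, -9.1) → (-4, -2.35) − 0.05·(0, -9.1) = (-4, -1.895)
Step 3: at (-4, -1.895), ∇E = (0, -6.37) → (-4, -1.895) − 0.05·(0, -6.37) = (-4, -1.5765)
Step 4: at (-4, -1.5765), ∇E = (0, -4.459) → (-4, -1.5765) − 0.05·(0, -4.459) = (-4, -1.35355)
∂E/∂s at (-4, -1.35355) = 0

0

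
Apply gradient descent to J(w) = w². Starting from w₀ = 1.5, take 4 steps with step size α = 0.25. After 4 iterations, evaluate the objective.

0.0087890625

J′(w) = 2w
w₁ = 1.5 − 0.25·3 = 0.75
w₂ = 0.75 − 0.25·1.5 = 0.375
w₃ = 0.375 − 0.25·0.75 = 0.1875
w₄ = 0.1875 − 0.25·0.375 = 0.09375
J(0.09375) = 0.0087890625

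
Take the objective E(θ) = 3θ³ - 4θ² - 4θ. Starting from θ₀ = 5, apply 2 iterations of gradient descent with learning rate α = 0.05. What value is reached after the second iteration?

E′(θ) = 9θ² - 8θ - 4
Step 1: E′(5) = 181; θ₁ = 5 − 0.05·181 = -4.05
Step 2: E′(-4.05) = 176.0225; θ₂ = -4.05 − 0.05·176.0225 = -12.851125

-12.851125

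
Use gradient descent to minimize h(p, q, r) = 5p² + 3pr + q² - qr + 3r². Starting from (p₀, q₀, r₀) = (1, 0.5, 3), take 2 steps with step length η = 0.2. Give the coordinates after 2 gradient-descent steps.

(3.46, 0.32, 2.08)

∇h = (10p + 3r, 2q - r, 3p - q + 6r)
Step 1: at (1, 0.5, 3), ∇h = (19, -2, 20.5) → (1, 0.5, 3) − 0.2·(19, -2, 20.5) = (-2.8, 0.9, -1.1)
Step 2: at (-2.8, 0.9, -1.1), ∇h = (-31.3, 2.9, -15.9) → (-2.8, 0.9, -1.1) − 0.2·(-31.3, 2.9, -15.9) = (3.46, 0.32, 2.08)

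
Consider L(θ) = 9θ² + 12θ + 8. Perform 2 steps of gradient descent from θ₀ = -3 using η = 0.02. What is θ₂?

-1.6224

L′(θ) = 18θ + 12
θ₁ = -3 − 0.02·(-42) = -2.16
θ₂ = -2.16 − 0.02·(-26.88) = -1.6224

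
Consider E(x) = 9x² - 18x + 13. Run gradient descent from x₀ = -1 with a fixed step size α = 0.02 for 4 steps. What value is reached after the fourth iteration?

E′(x) = 18x - 18
x₁ = -1 − 0.02·(-36) = -0.28
x₂ = -0.28 − 0.02·(-23.04) = 0.1808
x₃ = 0.1808 − 0.02·(-14.7456) = 0.475712
x₄ = 0.475712 − 0.02·(-9.437184) = 0.66445568

0.66445568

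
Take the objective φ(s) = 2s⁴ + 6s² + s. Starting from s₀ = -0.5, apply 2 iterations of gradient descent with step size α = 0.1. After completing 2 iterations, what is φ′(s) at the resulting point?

φ′(s) = 8s³ + 12s + 1
s₁ = -0.5 − 0.1·(-6) = 0.1
s₂ = 0.1 − 0.1·2.208 = -0.1208
φ′(s) at (-0.1208) = -0.463702327296

-0.463702327296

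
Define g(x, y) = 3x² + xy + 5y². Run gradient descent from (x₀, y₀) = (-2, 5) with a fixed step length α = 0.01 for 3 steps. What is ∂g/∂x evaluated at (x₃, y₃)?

∇g = (6x + y, x + 10y)
(x₁, y₁) = (-2, 5) − 0.01·(-7, 48) = (-1.93, 4.52)
(x₂, y₂) = (-1.93, 4.52) − 0.01·(-7.06, 43.27) = (-1.8594, 4.0873)
(x₃, y₃) = (-1.8594, 4.0873) − 0.01·(-7.0691, 39.0136) = (-1.788709, 3.697164)
∂g/∂x at (-1.788709, 3.697164) = -7.03509

-7.03509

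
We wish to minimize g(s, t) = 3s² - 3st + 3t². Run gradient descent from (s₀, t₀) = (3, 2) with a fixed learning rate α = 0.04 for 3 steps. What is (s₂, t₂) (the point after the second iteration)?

(2.1408, 1.7312)

∇g = (6s - 3t, -3s + 6t)
(s₁, t₁) = (3, 2) − 0.04·(12, 3) = (2.52, 1.88)
(s₂, t₂) = (2.52, 1.88) − 0.04·(9.48, 3.72) = (2.1408, 1.7312)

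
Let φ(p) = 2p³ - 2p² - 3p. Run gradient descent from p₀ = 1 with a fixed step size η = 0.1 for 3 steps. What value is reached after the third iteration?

1.1150024

φ′(p) = 6p² - 4p - 3
Step 1: φ′(1) = -1; p₁ = 1 − 0.1·(-1) = 1.1
Step 2: φ′(1.1) = -0.14; p₂ = 1.1 − 0.1·(-0.14) = 1.114
Step 3: φ′(1.114) = -0.010024; p₃ = 1.114 − 0.1·(-0.010024) = 1.1150024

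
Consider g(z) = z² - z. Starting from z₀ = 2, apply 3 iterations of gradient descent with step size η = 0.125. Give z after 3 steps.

g′(z) = 2z - 1
z₁ = 2 − 0.125·3 = 1.625
z₂ = 1.625 − 0.125·2.25 = 1.34375
z₃ = 1.34375 − 0.125·1.6875 = 1.1328125

1.1328125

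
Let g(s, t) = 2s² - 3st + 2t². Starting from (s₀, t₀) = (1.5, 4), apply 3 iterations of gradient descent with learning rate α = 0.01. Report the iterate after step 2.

(1.61415, 3.7764)

∇g = (4s - 3t, -3s + 4t)
Step 1: at (1.5, 4), ∇g = (-6, 11.5) → (1.5, 4) − 0.01·(-6, 11.5) = (1.56, 3.885)
Step 2: at (1.56, 3.885), ∇g = (-5.415, 10.86) → (1.56, 3.885) − 0.01·(-5.415, 10.86) = (1.61415, 3.7764)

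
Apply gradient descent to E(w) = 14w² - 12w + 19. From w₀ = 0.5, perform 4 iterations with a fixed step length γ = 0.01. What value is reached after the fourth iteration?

E′(w) = 28w - 12
Step 1: E′(0.5) = 2; w₁ = 0.5 − 0.01·2 = 0.48
Step 2: E′(0.48) = 1.44; w₂ = 0.48 − 0.01·1.44 = 0.4656
Step 3: E′(0.4656) = 1.0368; w₃ = 0.4656 − 0.01·1.0368 = 0.455232
Step 4: E′(0.455232) = 0.746496; w₄ = 0.455232 − 0.01·0.746496 = 0.44776704

0.44776704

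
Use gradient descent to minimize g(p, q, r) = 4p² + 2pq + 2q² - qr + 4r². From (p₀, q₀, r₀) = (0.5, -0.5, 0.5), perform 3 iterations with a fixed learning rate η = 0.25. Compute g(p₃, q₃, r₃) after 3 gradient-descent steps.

∇g = (8p + 2q, 2p + 4q - r, -q + 8r)
Step 1: at (0.5, -0.5, 0.5), ∇g = (3, -1.5, 4.5) → (0.5, -0.5, 0.5) − 0.25·(3, -1.5, 4.5) = (-0.25, -0.125, -0.625)
Step 2: at (-0.25, -0.125, -0.625), ∇g = (-2.25, -0.375, -4.875) → (-0.25, -0.125, -0.625) − 0.25·(-2.25, -0.375, -4.875) = (0.3125, -0.03125, 0.59375)
Step 3: at (0.3125, -0.03125, 0.59375), ∇g = (2.4375, -0.09375, 4.78125) → (0.3125, -0.03125, 0.59375) − 0.25·(2.4375, -0.09375, 4.78125) = (-0.296875, -0.0078125, -0.6015625)
g(-0.296875, -0.0078125, -0.6015625) = 1.80010986328125

1.80010986328125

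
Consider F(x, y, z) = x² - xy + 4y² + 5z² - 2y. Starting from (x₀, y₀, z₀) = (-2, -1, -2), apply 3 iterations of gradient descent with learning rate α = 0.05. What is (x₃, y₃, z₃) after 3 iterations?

(-1.543125, -0.19625, -0.25)

∇F = (2x - y, -x + 8y - 2, 10z)
(x₁, y₁, z₁) = (-2, -1, -2) − 0.05·(-3, -8, -20) = (-1.85, -0.6, -1)
(x₂, y₂, z₂) = (-1.85, -0.6, -1) − 0.05·(-3.1, -4.95, -10) = (-1.695, -0.3525, -0.5)
(x₃, y₃, z₃) = (-1.695, -0.3525, -0.5) − 0.05·(-3.0375, -3.125, -5) = (-1.543125, -0.19625, -0.25)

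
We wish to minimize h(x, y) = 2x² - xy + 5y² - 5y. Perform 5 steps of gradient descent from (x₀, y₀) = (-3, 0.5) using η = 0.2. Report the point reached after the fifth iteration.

(0.21792, -0.05312)

∇h = (4x - y, -x + 10y - 5)
Step 1: at (-3, 0.5), ∇h = (-12.5, 3) → (-3, 0.5) − 0.2·(-12.5, 3) = (-0.5, -0.1)
Step 2: at (-0.5, -0.1), ∇h = (-1.9, -5.5) → (-0.5, -0.1) − 0.2·(-1.9, -5.5) = (-0.12, 1)
Step 3: at (-0.12, 1), ∇h = (-1.48, 5.12) → (-0.12, 1) − 0.2·(-1.48, 5.12) = (0.176, -0.024)
Step 4: at (0.176, -0.024), ∇h = (0.728, -5.416) → (0.176, -0.024) − 0.2·(0.728, -5.416) = (0.0304, 1.0592)
Step 5: at (0.0304, 1.0592), ∇h = (-0.9376, 5.5616) → (0.0304, 1.0592) − 0.2·(-0.9376, 5.5616) = (0.21792, -0.05312)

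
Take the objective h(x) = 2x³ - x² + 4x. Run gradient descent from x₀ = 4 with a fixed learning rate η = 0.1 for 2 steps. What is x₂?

h′(x) = 6x² - 2x + 4
x₁ = 4 − 0.1·92 = -5.2
x₂ = -5.2 − 0.1·176.64 = -22.864

-22.864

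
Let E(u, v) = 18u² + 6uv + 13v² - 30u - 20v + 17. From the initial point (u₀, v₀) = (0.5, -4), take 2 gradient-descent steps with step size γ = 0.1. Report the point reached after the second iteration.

∇E = (36u + 6v - 30, 6u + 26v - 20)
Step 1: at (0.5, -4), ∇E = (-36, -121) → (0.5, -4) − 0.1·(-36, -121) = (4.1, 8.1)
Step 2: at (4.1, 8.1), ∇E = (166.2, 215.2) → (4.1, 8.1) − 0.1·(166.2, 215.2) = (-12.52, -13.42)

(-12.52, -13.42)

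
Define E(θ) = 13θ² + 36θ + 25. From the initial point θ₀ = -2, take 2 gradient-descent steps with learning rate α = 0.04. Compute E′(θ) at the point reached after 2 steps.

-0.0256

E′(θ) = 26θ + 36
Step 1: E′(-2) = -16; θ₁ = -2 − 0.04·(-16) = -1.36
Step 2: E′(-1.36) = 0.64; θ₂ = -1.36 − 0.04·0.64 = -1.3856
E′(θ) at (-1.3856) = -0.0256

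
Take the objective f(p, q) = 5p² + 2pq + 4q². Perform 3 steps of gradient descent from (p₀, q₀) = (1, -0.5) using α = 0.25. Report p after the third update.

-3.125

∇f = (10p + 2q, 2p + 8q)
Step 1: at (1, -0.5), ∇f = (9, -2) → (1, -0.5) − 0.25·(9, -2) = (-1.25, 0)
Step 2: at (-1.25, 0), ∇f = (-12.5, -2.5) → (-1.25, 0) − 0.25·(-12.5, -2.5) = (1.875, 0.625)
Step 3: at (1.875, 0.625), ∇f = (20, 8.75) → (1.875, 0.625) − 0.25·(20, 8.75) = (-3.125, -1.5625)
p = -3.125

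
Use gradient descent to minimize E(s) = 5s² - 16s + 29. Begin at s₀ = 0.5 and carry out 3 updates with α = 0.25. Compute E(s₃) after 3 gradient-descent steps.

E′(s) = 10s - 16
s₁ = 0.5 − 0.25·(-11) = 3.25
s₂ = 3.25 − 0.25·16.5 = -0.875
s₃ = -0.875 − 0.25·(-24.75) = 5.3125
E(5.3125) = 85.11328125

85.11328125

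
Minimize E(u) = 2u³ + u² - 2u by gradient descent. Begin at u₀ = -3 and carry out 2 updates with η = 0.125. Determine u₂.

-63.734375

E′(u) = 6u² + 2u - 2
u₁ = -3 − 0.125·46 = -8.75
u₂ = -8.75 − 0.125·439.875 = -63.734375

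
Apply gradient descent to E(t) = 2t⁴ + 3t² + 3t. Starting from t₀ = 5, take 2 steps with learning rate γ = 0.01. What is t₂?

E′(t) = 8t³ + 6t + 3
Step 1: E′(5) = 1033; t₁ = 5 − 0.01·1033 = -5.33
Step 2: E′(-5.33) = -1240.335496; t₂ = -5.33 − 0.01·(-1240.335496) = 7.07335496

7.07335496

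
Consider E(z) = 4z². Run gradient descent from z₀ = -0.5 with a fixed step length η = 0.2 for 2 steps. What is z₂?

-0.18

E′(z) = 8z
z₁ = -0.5 − 0.2·(-4) = 0.3
z₂ = 0.3 − 0.2·2.4 = -0.18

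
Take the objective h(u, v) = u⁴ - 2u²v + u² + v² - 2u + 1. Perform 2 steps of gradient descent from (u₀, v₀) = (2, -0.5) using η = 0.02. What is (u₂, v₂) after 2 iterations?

∇h = (4u³ - 4uv + 2u - 2, -2u² + 2v)
Step 1: at (2, -0.5), ∇h = (38, -9) → (2, -0.5) − 0.02·(38, -9) = (1.24, -0.32)
Step 2: at (1.24, -0.32), ∇h = (9.693696, -3.7152) → (1.24, -0.32) − 0.02·(9.693696, -3.7152) = (1.04612608, -0.245696)

(1.04612608, -0.245696)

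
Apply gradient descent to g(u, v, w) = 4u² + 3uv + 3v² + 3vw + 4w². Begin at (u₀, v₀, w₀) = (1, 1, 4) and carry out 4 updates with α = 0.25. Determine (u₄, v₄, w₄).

∇g = (8u + 3v, 3u + 6v + 3w, 3v + 8w)
Step 1: at (1, 1, 4), ∇g = (11, 21, 35) → (1, 1, 4) − 0.25·(11, 21, 35) = (-1.75, -4.25, -4.75)
Step 2: at (-1.75, -4.25, -4.75), ∇g = (-26.75, -45, -50.75) → (-1.75, -4.25, -4.75) − 0.25·(-26.75, -45, -50.75) = (4.9375, 7, 7.9375)
Step 3: at (4.9375, 7, 7.9375), ∇g = (60.5, 80.625, 84.5) → (4.9375, 7, 7.9375) − 0.25·(60.5, 80.625, 84.5) = (-10.1875, -13.15625, -13.1875)
Step 4: at (-10.1875, -13.15625, -13.1875), ∇g = (-120.96875, -149.0625, -144.96875) → (-10.1875, -13.15625, -13.1875) − 0.25·(-120.96875, -149.0625, -144.96875) = (20.0546875, 24.109375, 23.0546875)

(20.0546875, 24.109375, 23.0546875)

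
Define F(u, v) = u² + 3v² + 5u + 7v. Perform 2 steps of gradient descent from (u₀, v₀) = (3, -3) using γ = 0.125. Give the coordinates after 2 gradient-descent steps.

(0.59375, -1.28125)

∇F = (2u + 5, 6v + 7)
Step 1: at (3, -3), ∇F = (11, -11) → (3, -3) − 0.125·(11, -11) = (1.625, -1.625)
Step 2: at (1.625, -1.625), ∇F = (8.25, -2.75) → (1.625, -1.625) − 0.125·(8.25, -2.75) = (0.59375, -1.28125)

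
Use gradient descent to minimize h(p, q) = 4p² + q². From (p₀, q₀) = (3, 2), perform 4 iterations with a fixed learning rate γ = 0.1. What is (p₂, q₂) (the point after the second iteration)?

(0.12, 1.28)

∇h = (8p, 2q)
(p₁, q₁) = (3, 2) − 0.1·(24, 4) = (0.6, 1.6)
(p₂, q₂) = (0.6, 1.6) − 0.1·(4.8, 3.2) = (0.12, 1.28)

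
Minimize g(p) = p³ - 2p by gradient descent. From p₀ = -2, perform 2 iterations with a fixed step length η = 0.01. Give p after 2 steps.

-2.2123

g′(p) = 3p² - 2
p₁ = -2 − 0.01·10 = -2.1
p₂ = -2.1 − 0.01·11.23 = -2.2123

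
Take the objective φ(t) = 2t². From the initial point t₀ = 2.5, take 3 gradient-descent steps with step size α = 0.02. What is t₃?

1.94672

φ′(t) = 4t
t₁ = 2.5 − 0.02·10 = 2.3
t₂ = 2.3 − 0.02·9.2 = 2.116
t₃ = 2.116 − 0.02·8.464 = 1.94672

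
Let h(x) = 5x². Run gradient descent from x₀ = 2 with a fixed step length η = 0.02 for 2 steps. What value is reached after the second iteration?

h′(x) = 10x
Step 1: h′(2) = 20; x₁ = 2 − 0.02·20 = 1.6
Step 2: h′(1.6) = 16; x₂ = 1.6 − 0.02·16 = 1.28

1.28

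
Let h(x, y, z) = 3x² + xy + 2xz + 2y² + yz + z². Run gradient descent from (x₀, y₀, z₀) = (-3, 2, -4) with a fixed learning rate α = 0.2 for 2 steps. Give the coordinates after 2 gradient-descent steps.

(-0.08, 0.32, -2.04)

∇h = (6x + y + 2z, x + 4y + z, 2x + y + 2z)
Step 1: at (-3, 2, -4), ∇h = (-24, 1, -12) → (-3, 2, -4) − 0.2·(-24, 1, -12) = (1.8, 1.8, -1.6)
Step 2: at (1.8, 1.8, -1.6), ∇h = (9.4, 7.4, 2.2) → (1.8, 1.8, -1.6) − 0.2·(9.4, 7.4, 2.2) = (-0.08, 0.32, -2.04)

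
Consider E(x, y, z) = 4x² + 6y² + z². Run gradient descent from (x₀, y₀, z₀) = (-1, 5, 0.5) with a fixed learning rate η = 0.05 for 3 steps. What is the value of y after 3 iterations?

0.32

∇E = (8x, 12y, 2z)
(x₁, y₁, z₁) = (-1, 5, 0.5) − 0.05·(-8, 60, 1) = (-0.6, 2, 0.45)
(x₂, y₂, z₂) = (-0.6, 2, 0.45) − 0.05·(-4.8, 24, 0.9) = (-0.36, 0.8, 0.405)
(x₃, y₃, z₃) = (-0.36, 0.8, 0.405) − 0.05·(-2.88, 9.6, 0.81) = (-0.216, 0.32, 0.3645)
y = 0.32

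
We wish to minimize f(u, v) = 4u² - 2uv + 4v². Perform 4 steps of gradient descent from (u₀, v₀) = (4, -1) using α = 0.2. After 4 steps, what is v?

∇f = (8u - 2v, -2u + 8v)
(u₁, v₁) = (4, -1) − 0.2·(34, -16) = (-2.8, 2.2)
(u₂, v₂) = (-2.8, 2.2) − 0.2·(-26.8, 23.2) = (2.56, -2.44)
(u₃, v₃) = (2.56, -2.44) − 0.2·(25.36, -24.64) = (-2.512, 2.488)
(u₄, v₄) = (-2.512, 2.488) − 0.2·(-25.072, 24.928) = (2.5024, -2.4976)
v = -2.4976

-2.4976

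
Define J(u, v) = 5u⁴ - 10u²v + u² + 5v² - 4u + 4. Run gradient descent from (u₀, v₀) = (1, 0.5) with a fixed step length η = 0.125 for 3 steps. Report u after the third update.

0.2109375

∇J = (20u³ - 20uv + 2u - 4, -10u² + 10v)
(u₁, v₁) = (1, 0.5) − 0.125·(8, -5) = (0, 1.125)
(u₂, v₂) = (0, 1.125) − 0.125·(-4, 11.25) = (0.5, -0.28125)
(u₃, v₃) = (0.5, -0.28125) − 0.125·(2.3125, -5.3125) = (0.2109375, 0.3828125)
u = 0.2109375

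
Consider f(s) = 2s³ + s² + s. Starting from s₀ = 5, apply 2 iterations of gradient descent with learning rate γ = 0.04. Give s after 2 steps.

-1.862464

f′(s) = 6s² + 2s + 1
Step 1: f′(5) = 161; s₁ = 5 − 0.04·161 = -1.44
Step 2: f′(-1.44) = 10.5616; s₂ = -1.44 − 0.04·10.5616 = -1.862464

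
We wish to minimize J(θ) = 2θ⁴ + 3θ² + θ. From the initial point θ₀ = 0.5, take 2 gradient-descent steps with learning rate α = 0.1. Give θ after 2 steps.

-0.1

J′(θ) = 8θ³ + 6θ + 1
θ₁ = 0.5 − 0.1·5 = 0
θ₂ = 0 − 0.1·1 = -0.1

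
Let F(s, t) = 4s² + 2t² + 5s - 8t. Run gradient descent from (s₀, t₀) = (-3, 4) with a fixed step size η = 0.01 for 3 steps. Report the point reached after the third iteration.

∇F = (8s + 5, 4t - 8)
(s₁, t₁) = (-3, 4) − 0.01·(-19, 8) = (-2.81, 3.92)
(s₂, t₂) = (-2.81, 3.92) − 0.01·(-17.48, 7.68) = (-2.6352, 3.8432)
(s₃, t₃) = (-2.6352, 3.8432) − 0.01·(-16.0816, 7.3728) = (-2.474384, 3.769472)

(-2.474384, 3.769472)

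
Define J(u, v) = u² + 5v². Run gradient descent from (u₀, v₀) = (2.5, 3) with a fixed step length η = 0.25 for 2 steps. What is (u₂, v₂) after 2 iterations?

∇J = (2u, 10v)
Step 1: at (2.5, 3), ∇J = (5, 30) → (2.5, 3) − 0.25·(5, 30) = (1.25, -4.5)
Step 2: at (1.25, -4.5), ∇J = (2.5, -45) → (1.25, -4.5) − 0.25·(2.5, -45) = (0.625, 6.75)

(0.625, 6.75)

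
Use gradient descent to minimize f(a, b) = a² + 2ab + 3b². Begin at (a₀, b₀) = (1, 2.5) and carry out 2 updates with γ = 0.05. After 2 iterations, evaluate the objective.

∇f = (2a + 2b, 2a + 6b)
Step 1: at (1, 2.5), ∇f = (7, 17) → (1, 2.5) − 0.05·(7, 17) = (0.65, 1.65)
Step 2: at (0.65, 1.65), ∇f = (4.6, 11.2) → (0.65, 1.65) − 0.05·(4.6, 11.2) = (0.42, 1.09)
f(0.42, 1.09) = 4.6563

4.6563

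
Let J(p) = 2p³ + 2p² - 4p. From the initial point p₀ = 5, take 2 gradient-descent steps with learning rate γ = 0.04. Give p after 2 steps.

-1.863104

J′(p) = 6p² + 4p - 4
Step 1: J′(5) = 166; p₁ = 5 − 0.04·166 = -1.64
Step 2: J′(-1.64) = 5.5776; p₂ = -1.64 − 0.04·5.5776 = -1.863104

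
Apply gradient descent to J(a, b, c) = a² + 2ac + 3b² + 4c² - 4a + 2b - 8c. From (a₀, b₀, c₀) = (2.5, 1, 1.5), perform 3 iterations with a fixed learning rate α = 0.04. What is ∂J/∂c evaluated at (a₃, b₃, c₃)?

2.34016

∇J = (2a + 2c - 4, 6b + 2, 2a + 8c - 8)
(a₁, b₁, c₁) = (2.5, 1, 1.5) − 0.04·(4, 8, 9) = (2.34, 0.68, 1.14)
(a₂, b₂, c₂) = (2.34, 0.68, 1.14) − 0.04·(2.96, 6.08, 5.8) = (2.2216, 0.4368, 0.908)
(a₃, b₃, c₃) = (2.2216, 0.4368, 0.908) − 0.04·(2.2592, 4.6208, 3.7072) = (2.131232, 0.251968, 0.759712)
∂J/∂c at (2.131232, 0.251968, 0.759712) = 2.34016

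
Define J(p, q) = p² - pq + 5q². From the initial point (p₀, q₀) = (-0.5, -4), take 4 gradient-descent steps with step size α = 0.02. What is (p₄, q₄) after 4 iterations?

∇J = (2p - q, -p + 10q)
Step 1: at (-0.5, -4), ∇J = (3, -39.5) → (-0.5, -4) − 0.02·(3, -39.5) = (-0.56, -3.21)
Step 2: at (-0.56, -3.21), ∇J = (2.09, -31.54) → (-0.56, -3.21) − 0.02·(2.09, -31.54) = (-0.6018, -2.5792)
Step 3: at (-0.6018, -2.5792), ∇J = (1.3756, -25.1902) → (-0.6018, -2.5792) − 0.02·(1.3756, -25.1902) = (-0.629312, -2.075396)
Step 4: at (-0.629312, -2.075396), ∇J = (0.816772, -20.124648) → (-0.629312, -2.075396) − 0.02·(0.816772, -20.124648) = (-0.64564744, -1.67290304)

(-0.64564744, -1.67290304)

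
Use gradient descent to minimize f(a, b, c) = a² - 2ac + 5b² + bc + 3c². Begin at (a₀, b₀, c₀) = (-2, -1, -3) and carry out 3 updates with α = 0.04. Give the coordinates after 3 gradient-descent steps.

(-2.094848, -0.036352, -1.65888)

∇f = (2a - 2c, 10b + c, -2a + b + 6c)
(a₁, b₁, c₁) = (-2, -1, -3) − 0.04·(2, -13, -15) = (-2.08, -0.48, -2.4)
(a₂, b₂, c₂) = (-2.08, -0.48, -2.4) − 0.04·(0.64, -7.2, -10.72) = (-2.1056, -0.192, -1.9712)
(a₃, b₃, c₃) = (-2.1056, -0.192, -1.9712) − 0.04·(-0.2688, -3.8912, -7.808) = (-2.094848, -0.036352, -1.65888)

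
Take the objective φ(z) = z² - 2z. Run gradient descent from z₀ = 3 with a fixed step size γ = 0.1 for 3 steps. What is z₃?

2.024

φ′(z) = 2z - 2
z₁ = 3 − 0.1·4 = 2.6
z₂ = 2.6 − 0.1·3.2 = 2.28
z₃ = 2.28 − 0.1·2.56 = 2.024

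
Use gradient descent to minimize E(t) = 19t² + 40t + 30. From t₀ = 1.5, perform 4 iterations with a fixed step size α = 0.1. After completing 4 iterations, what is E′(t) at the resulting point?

E′(t) = 38t + 40
Step 1: E′(1.5) = 97; t₁ = 1.5 − 0.1·97 = -8.2
Step 2: E′(-8.2) = -271.6; t₂ = -8.2 − 0.1·(-271.6) = 18.96
Step 3: E′(18.96) = 760.48; t₃ = 18.96 − 0.1·760.48 = -57.088
Step 4: E′(-57.088) = -2129.344; t₄ = -57.088 − 0.1·(-2129.344) = 155.8464
E′(t) at (155.8464) = 5962.1632

5962.1632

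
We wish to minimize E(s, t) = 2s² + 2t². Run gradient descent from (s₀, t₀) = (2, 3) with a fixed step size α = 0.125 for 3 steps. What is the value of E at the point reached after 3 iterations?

∇E = (4s, 4t)
(s₁, t₁) = (2, 3) − 0.125·(8, 12) = (1, 1.5)
(s₂, t₂) = (1, 1.5) − 0.125·(4, 6) = (0.5, 0.75)
(s₃, t₃) = (0.5, 0.75) − 0.125·(2, 3) = (0.25, 0.375)
E(0.25, 0.375) = 0.40625

0.40625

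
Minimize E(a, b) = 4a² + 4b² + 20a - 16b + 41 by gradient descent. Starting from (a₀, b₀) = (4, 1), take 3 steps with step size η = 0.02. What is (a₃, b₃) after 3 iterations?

∇E = (8a + 20, 8b - 16)
(a₁, b₁) = (4, 1) − 0.02·(52, -8) = (2.96, 1.16)
(a₂, b₂) = (2.96, 1.16) − 0.02·(43.68, -6.72) = (2.0864, 1.2944)
(a₃, b₃) = (2.0864, 1.2944) − 0.02·(36.6912, -5.6448) = (1.352576, 1.407296)

(1.352576, 1.407296)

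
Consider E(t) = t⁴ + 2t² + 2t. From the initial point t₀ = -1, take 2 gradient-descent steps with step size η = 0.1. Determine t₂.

-0.4144

E′(t) = 4t³ + 4t + 2
t₁ = -1 − 0.1·(-6) = -0.4
t₂ = -0.4 − 0.1·0.144 = -0.4144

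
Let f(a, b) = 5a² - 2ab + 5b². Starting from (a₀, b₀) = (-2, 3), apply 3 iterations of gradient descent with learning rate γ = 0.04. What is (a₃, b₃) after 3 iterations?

∇f = (10a - 2b, -2a + 10b)
Step 1: at (-2, 3), ∇f = (-26, 34) → (-2, 3) − 0.04·(-26, 34) = (-0.96, 1.64)
Step 2: at (-0.96, 1.64), ∇f = (-12.88, 18.32) → (-0.96, 1.64) − 0.04·(-12.88, 18.32) = (-0.4448, 0.9072)
Step 3: at (-0.4448, 0.9072), ∇f = (-6.2624, 9.9616) → (-0.4448, 0.9072) − 0.04·(-6.2624, 9.9616) = (-0.194304, 0.508736)

(-0.194304, 0.508736)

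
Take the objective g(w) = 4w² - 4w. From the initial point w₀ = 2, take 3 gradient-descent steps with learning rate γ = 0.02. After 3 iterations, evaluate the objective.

2.161682284544

g′(w) = 8w - 4
Step 1: g′(2) = 12; w₁ = 2 − 0.02·12 = 1.76
Step 2: g′(1.76) = 10.08; w₂ = 1.76 − 0.02·10.08 = 1.5584
Step 3: g′(1.5584) = 8.4672; w₃ = 1.5584 − 0.02·8.4672 = 1.389056
g(1.389056) = 2.161682284544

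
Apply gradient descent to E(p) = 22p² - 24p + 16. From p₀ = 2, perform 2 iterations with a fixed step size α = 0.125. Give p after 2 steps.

E′(p) = 44p - 24
p₁ = 2 − 0.125·64 = -6
p₂ = -6 − 0.125·(-288) = 30

30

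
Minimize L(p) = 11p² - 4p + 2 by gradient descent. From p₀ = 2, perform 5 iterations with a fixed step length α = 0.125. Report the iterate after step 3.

-9.5625

L′(p) = 22p - 4
Step 1: L′(2) = 40; p₁ = 2 − 0.125·40 = -3
Step 2: L′(-3) = -70; p₂ = -3 − 0.125·(-70) = 5.75
Step 3: L′(5.75) = 122.5; p₃ = 5.75 − 0.125·122.5 = -9.5625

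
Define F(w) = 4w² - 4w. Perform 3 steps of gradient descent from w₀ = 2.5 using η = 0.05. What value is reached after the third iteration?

F′(w) = 8w - 4
w₁ = 2.5 − 0.05·16 = 1.7
w₂ = 1.7 − 0.05·9.6 = 1.22
w₃ = 1.22 − 0.05·5.76 = 0.932

0.932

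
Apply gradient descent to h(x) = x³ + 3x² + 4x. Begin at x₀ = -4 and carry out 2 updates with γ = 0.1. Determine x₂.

h′(x) = 3x² + 6x + 4
x₁ = -4 − 0.1·28 = -6.8
x₂ = -6.8 − 0.1·101.92 = -16.992

-16.992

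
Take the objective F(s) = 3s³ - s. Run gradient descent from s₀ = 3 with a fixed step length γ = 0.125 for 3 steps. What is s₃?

-4386.375

F′(s) = 9s² - 1
s₁ = 3 − 0.125·80 = -7
s₂ = -7 − 0.125·440 = -62
s₃ = -62 − 0.125·34595 = -4386.375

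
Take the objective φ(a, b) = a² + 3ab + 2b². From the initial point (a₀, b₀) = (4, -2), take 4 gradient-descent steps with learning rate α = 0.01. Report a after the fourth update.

3.92921404

∇φ = (2a + 3b, 3a + 4b)
Step 1: at (4, -2), ∇φ = (2, 4) → (4, -2) − 0.01·(2, 4) = (3.98, -2.04)
Step 2: at (3.98, -2.04), ∇φ = (1.84, 3.78) → (3.98, -2.04) − 0.01·(1.84, 3.78) = (3.9616, -2.0778)
Step 3: at (3.9616, -2.0778), ∇φ = (1.6898, 3.5736) → (3.9616, -2.0778) − 0.01·(1.6898, 3.5736) = (3.944702, -2.113536)
Step 4: at (3.944702, -2.113536), ∇φ = (1.548796, 3.379962) → (3.944702, -2.113536) − 0.01·(1.548796, 3.379962) = (3.92921404, -2.14733562)
a = 3.92921404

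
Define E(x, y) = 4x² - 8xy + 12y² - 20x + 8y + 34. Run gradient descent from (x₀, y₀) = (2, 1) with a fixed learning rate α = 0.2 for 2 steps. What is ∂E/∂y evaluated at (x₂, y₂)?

356.48

∇E = (8x - 8y - 20, -8x + 24y + 8)
Step 1: at (2, 1), ∇E = (-12, 16) → (2, 1) − 0.2·(-12, 16) = (4.4, -2.2)
Step 2: at (4.4, -2.2), ∇E = (32.8, -80) → (4.4, -2.2) − 0.2·(32.8, -80) = (-2.16, 13.8)
∂E/∂y at (-2.16, 13.8) = 356.48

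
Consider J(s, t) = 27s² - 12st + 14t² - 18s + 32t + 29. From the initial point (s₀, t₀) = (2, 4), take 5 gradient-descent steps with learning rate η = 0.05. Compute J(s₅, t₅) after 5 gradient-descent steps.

∇J = (54s - 12t - 18, -12s + 28t + 32)
Step 1: at (2, 4), ∇J = (42, 120) → (2, 4) − 0.05·(42, 120) = (-0.1, -2)
Step 2: at (-0.1, -2), ∇J = (0.6, -22.8) → (-0.1, -2) − 0.05·(0.6, -22.8) = (-0.13, -0.86)
Step 3: at (-0.13, -0.86), ∇J = (-14.7, 9.48) → (-0.13, -0.86) − 0.05·(-14.7, 9.48) = (0.605, -1.334)
Step 4: at (0.605, -1.334), ∇J = (30.678, -12.612) → (0.605, -1.334) − 0.05·(30.678, -12.612) = (-0.9289, -0.7034)
Step 5: at (-0.9289, -0.7034), ∇J = (-59.7198, 23.4516) → (-0.9289, -0.7034) − 0.05·(-59.7198, 23.4516) = (2.05709, -1.87598)
J(2.05709, -1.87598) = 141.7736700627

141.7736700627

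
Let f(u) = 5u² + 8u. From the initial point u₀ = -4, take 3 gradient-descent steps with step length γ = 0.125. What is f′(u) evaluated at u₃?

f′(u) = 10u + 8
Step 1: f′(-4) = -32; u₁ = -4 − 0.125·(-32) = 0
Step 2: f′(0) = 8; u₂ = 0 − 0.125·8 = -1
Step 3: f′(-1) = -2; u₃ = -1 − 0.125·(-2) = -0.75
f′(u) at (-0.75) = 0.5

0.5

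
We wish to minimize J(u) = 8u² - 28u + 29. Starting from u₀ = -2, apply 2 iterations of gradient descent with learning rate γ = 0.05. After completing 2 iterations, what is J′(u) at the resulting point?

-2.4

J′(u) = 16u - 28
Step 1: J′(-2) = -60; u₁ = -2 − 0.05·(-60) = 1
Step 2: J′(1) = -12; u₂ = 1 − 0.05·(-12) = 1.6
J′(u) at (1.6) = -2.4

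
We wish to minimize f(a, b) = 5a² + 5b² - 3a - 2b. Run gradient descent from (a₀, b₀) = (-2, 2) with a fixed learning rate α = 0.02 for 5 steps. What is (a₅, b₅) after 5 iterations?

∇f = (10a - 3, 10b - 2)
(a₁, b₁) = (-2, 2) − 0.02·(-23, 18) = (-1.54, 1.64)
(a₂, b₂) = (-1.54, 1.64) − 0.02·(-18.4, 14.4) = (-1.172, 1.352)
(a₃, b₃) = (-1.172, 1.352) − 0.02·(-14.72, 11.52) = (-0.8776, 1.1216)
(a₄, b₄) = (-0.8776, 1.1216) − 0.02·(-11.776, 9.216) = (-0.64208, 0.93728)
(a₅, b₅) = (-0.64208, 0.93728) − 0.02·(-9.4208, 7.3728) = (-0.453664, 0.789824)

(-0.453664, 0.789824)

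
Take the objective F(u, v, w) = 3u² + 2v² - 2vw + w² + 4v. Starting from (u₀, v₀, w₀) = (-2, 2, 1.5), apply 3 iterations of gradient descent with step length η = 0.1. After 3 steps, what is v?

∇F = (6u, 4v - 2w + 4, -2v + 2w)
(u₁, v₁, w₁) = (-2, 2, 1.5) − 0.1·(-12, 9, -1) = (-0.8, 1.1, 1.6)
(u₂, v₂, w₂) = (-0.8, 1.1, 1.6) − 0.1·(-4.8, 5.2, 1) = (-0.32, 0.58, 1.5)
(u₃, v₃, w₃) = (-0.32, 0.58, 1.5) − 0.1·(-1.92, 3.32, 1.84) = (-0.128, 0.248, 1.316)
v = 0.248

0.248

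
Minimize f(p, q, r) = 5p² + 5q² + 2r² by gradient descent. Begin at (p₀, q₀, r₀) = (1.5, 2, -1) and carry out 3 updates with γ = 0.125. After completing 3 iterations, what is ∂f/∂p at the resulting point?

-0.234375

∇f = (10p, 10q, 4r)
(p₁, q₁, r₁) = (1.5, 2, -1) − 0.125·(15, 20, -4) = (-0.375, -0.5, -0.5)
(p₂, q₂, r₂) = (-0.375, -0.5, -0.5) − 0.125·(-3.75, -5, -2) = (0.09375, 0.125, -0.25)
(p₃, q₃, r₃) = (0.09375, 0.125, -0.25) − 0.125·(0.9375, 1.25, -1) = (-0.0234375, -0.03125, -0.125)
∂f/∂p at (-0.0234375, -0.03125, -0.125) = -0.234375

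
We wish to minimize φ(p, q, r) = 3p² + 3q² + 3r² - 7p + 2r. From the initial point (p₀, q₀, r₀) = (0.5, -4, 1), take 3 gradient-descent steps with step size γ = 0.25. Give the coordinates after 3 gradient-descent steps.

∇φ = (6p - 7, 6q, 6r + 2)
Step 1: at (0.5, -4, 1), ∇φ = (-4, -24, 8) → (0.5, -4, 1) − 0.25·(-4, -24, 8) = (1.5, 2, -1)
Step 2: at (1.5, 2, -1), ∇φ = (2, 12, -4) → (1.5, 2, -1) − 0.25·(2, 12, -4) = (1, -1, 0)
Step 3: at (1, -1, 0), ∇φ = (-1, -6, 2) → (1, -1, 0) − 0.25·(-1, -6, 2) = (1.25, 0.5, -0.5)

(1.25, 0.5, -0.5)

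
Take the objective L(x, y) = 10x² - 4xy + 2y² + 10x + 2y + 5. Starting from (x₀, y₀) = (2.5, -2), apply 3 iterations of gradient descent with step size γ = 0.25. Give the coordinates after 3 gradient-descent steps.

∇L = (20x - 4y + 10, -4x + 4y + 2)
Step 1: at (2.5, -2), ∇L = (68, -16) → (2.5, -2) − 0.25·(68, -16) = (-14.5, 2)
Step 2: at (-14.5, 2), ∇L = (-288, 68) → (-14.5, 2) − 0.25·(-288, 68) = (57.5, -15)
Step 3: at (57.5, -15), ∇L = (1220, -288) → (57.5, -15) − 0.25·(1220, -288) = (-247.5, 57)

(-247.5, 57)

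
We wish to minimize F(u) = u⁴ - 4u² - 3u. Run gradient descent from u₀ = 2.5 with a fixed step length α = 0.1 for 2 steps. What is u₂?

F′(u) = 4u³ - 8u - 3
u₁ = 2.5 − 0.1·39.5 = -1.45
u₂ = -1.45 − 0.1·(-3.5945) = -1.09055

-1.09055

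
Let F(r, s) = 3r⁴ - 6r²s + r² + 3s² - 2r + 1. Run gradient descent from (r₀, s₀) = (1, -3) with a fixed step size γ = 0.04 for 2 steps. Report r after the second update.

∇F = (12r³ - 12rs + 2r - 2, -6r² + 6s)
Step 1: at (1, -3), ∇F = (48, -24) → (1, -3) − 0.04·(48, -24) = (-0.92, -2.04)
Step 2: at (-0.92, -2.04), ∇F = (-35.705856, -17.3184) → (-0.92, -2.04) − 0.04·(-35.705856, -17.3184) = (0.50823424, -1.347264)
r = 0.50823424

0.50823424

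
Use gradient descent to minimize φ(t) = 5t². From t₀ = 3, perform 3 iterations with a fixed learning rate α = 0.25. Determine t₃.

-10.125

φ′(t) = 10t
t₁ = 3 − 0.25·30 = -4.5
t₂ = -4.5 − 0.25·(-45) = 6.75
t₃ = 6.75 − 0.25·67.5 = -10.125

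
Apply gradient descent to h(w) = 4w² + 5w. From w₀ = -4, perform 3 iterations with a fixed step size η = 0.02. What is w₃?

-2.625376

h′(w) = 8w + 5
Step 1: h′(-4) = -27; w₁ = -4 − 0.02·(-27) = -3.46
Step 2: h′(-3.46) = -22.68; w₂ = -3.46 − 0.02·(-22.68) = -3.0064
Step 3: h′(-3.0064) = -19.0512; w₃ = -3.0064 − 0.02·(-19.0512) = -2.625376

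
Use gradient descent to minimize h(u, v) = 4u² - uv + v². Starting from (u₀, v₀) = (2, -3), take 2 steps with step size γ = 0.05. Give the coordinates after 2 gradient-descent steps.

∇h = (8u - v, -u + 2v)
(u₁, v₁) = (2, -3) − 0.05·(19, -8) = (1.05, -2.6)
(u₂, v₂) = (1.05, -2.6) − 0.05·(11, -6.25) = (0.5, -2.2875)

(0.5, -2.2875)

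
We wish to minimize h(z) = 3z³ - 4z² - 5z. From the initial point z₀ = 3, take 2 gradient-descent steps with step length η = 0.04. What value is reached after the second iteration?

1.109696

h′(z) = 9z² - 8z - 5
Step 1: h′(3) = 52; z₁ = 3 − 0.04·52 = 0.92
Step 2: h′(0.92) = -4.7424; z₂ = 0.92 − 0.04·(-4.7424) = 1.109696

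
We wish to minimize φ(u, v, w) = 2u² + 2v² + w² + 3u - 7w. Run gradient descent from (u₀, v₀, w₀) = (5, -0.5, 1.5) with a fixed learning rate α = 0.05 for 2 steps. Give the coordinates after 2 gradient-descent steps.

(2.93, -0.32, 1.88)

∇φ = (4u + 3, 4v, 2w - 7)
(u₁, v₁, w₁) = (5, -0.5, 1.5) − 0.05·(23, -2, -4) = (3.85, -0.4, 1.7)
(u₂, v₂, w₂) = (3.85, -0.4, 1.7) − 0.05·(18.4, -1.6, -3.6) = (2.93, -0.32, 1.88)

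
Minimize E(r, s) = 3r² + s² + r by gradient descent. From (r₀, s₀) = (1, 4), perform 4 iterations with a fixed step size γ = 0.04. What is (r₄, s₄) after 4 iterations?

(0.22255872, 2.86557184)

∇E = (6r + 1, 2s)
Step 1: at (1, 4), ∇E = (7, 8) → (1, 4) − 0.04·(7, 8) = (0.72, 3.68)
Step 2: at (0.72, 3.68), ∇E = (5.32, 7.36) → (0.72, 3.68) − 0.04·(5.32, 7.36) = (0.5072, 3.3856)
Step 3: at (0.5072, 3.3856), ∇E = (4.0432, 6.7712) → (0.5072, 3.3856) − 0.04·(4.0432, 6.7712) = (0.345472, 3.114752)
Step 4: at (0.345472, 3.114752), ∇E = (3.072832, 6.229504) → (0.345472, 3.114752) − 0.04·(3.072832, 6.229504) = (0.22255872, 2.86557184)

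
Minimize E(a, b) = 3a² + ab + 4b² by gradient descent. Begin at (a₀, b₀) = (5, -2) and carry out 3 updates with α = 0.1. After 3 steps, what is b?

-0.177

∇E = (6a + b, a + 8b)
Step 1: at (5, -2), ∇E = (28, -11) → (5, -2) − 0.1·(28, -11) = (2.2, -0.9)
Step 2: at (2.2, -0.9), ∇E = (12.3, -5) → (2.2, -0.9) − 0.1·(12.3, -5) = (0.97, -0.4)
Step 3: at (0.97, -0.4), ∇E = (5.42, -2.23) → (0.97, -0.4) − 0.1·(5.42, -2.23) = (0.428, -0.177)
b = -0.177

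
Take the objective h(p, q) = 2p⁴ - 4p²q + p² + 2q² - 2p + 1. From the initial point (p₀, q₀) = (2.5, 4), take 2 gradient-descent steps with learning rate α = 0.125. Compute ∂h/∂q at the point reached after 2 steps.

∇h = (8p³ - 8pq + 2p - 2, -4p² + 4q)
Step 1: at (2.5, 4), ∇h = (48, -9) → (2.5, 4) − 0.125·(48, -9) = (-3.5, 5.125)
Step 2: at (-3.5, 5.125), ∇h = (-208.5, -28.5) → (-3.5, 5.125) − 0.125·(-208.5, -28.5) = (22.5625, 8.6875)
∂h/∂q at (22.5625, 8.6875) = -2001.515625

-2001.515625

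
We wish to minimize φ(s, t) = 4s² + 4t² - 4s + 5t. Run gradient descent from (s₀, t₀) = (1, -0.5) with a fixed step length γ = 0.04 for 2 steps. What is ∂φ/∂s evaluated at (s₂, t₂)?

∇φ = (8s - 4, 8t + 5)
Step 1: at (1, -0.5), ∇φ = (4, 1) → (1, -0.5) − 0.04·(4, 1) = (0.84, -0.54)
Step 2: at (0.84, -0.54), ∇φ = (2.72, 0.68) → (0.84, -0.54) − 0.04·(2.72, 0.68) = (0.7312, -0.5672)
∂φ/∂s at (0.7312, -0.5672) = 1.8496

1.8496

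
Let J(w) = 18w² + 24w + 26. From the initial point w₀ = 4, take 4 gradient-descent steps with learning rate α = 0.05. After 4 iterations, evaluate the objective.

J′(w) = 36w + 24
Step 1: J′(4) = 168; w₁ = 4 − 0.05·168 = -4.4
Step 2: J′(-4.4) = -134.4; w₂ = -4.4 − 0.05·(-134.4) = 2.32
Step 3: J′(2.32) = 107.52; w₃ = 2.32 − 0.05·107.52 = -3.056
Step 4: J′(-3.056) = -86.016; w₄ = -3.056 − 0.05·(-86.016) = 1.2448
J(1.2448) = 83.76668672

83.76668672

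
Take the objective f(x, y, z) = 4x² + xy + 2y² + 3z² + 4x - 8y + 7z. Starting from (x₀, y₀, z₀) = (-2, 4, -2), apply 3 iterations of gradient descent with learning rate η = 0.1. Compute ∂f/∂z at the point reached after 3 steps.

-0.32

∇f = (8x + y + 4, x + 4y - 8, 6z + 7)
(x₁, y₁, z₁) = (-2, 4, -2) − 0.1·(-8, 6, -5) = (-1.2, 3.4, -1.5)
(x₂, y₂, z₂) = (-1.2, 3.4, -1.5) − 0.1·(-2.2, 4.4, -2) = (-0.98, 2.96, -1.3)
(x₃, y₃, z₃) = (-0.98, 2.96, -1.3) − 0.1·(-0.88, 2.86, -0.8) = (-0.892, 2.674, -1.22)
∂f/∂z at (-0.892, 2.674, -1.22) = -0.32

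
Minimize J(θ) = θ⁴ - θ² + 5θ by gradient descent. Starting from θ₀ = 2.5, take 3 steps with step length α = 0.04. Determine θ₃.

-0.41472

J′(θ) = 4θ³ - 2θ + 5
θ₁ = 2.5 − 0.04·62.5 = 0
θ₂ = 0 − 0.04·5 = -0.2
θ₃ = -0.2 − 0.04·5.368 = -0.41472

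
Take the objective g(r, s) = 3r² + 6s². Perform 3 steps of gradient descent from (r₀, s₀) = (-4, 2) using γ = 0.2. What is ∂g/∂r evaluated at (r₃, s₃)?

∇g = (6r, 12s)
(r₁, s₁) = (-4, 2) − 0.2·(-24, 24) = (0.8, -2.8)
(r₂, s₂) = (0.8, -2.8) − 0.2·(4.8, -33.6) = (-0.16, 3.92)
(r₃, s₃) = (-0.16, 3.92) − 0.2·(-0.96, 47.04) = (0.032, -5.488)
∂g/∂r at (0.032, -5.488) = 0.192

0.192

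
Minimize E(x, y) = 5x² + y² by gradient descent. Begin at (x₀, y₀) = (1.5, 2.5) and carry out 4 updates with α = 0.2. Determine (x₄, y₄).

∇E = (10x, 2y)
Step 1: at (1.5, 2.5), ∇E = (15, 5) → (1.5, 2.5) − 0.2·(15, 5) = (-1.5, 1.5)
Step 2: at (-1.5, 1.5), ∇E = (-15, 3) → (-1.5, 1.5) − 0.2·(-15, 3) = (1.5, 0.9)
Step 3: at (1.5, 0.9), ∇E = (15, 1.8) → (1.5, 0.9) − 0.2·(15, 1.8) = (-1.5, 0.54)
Step 4: at (-1.5, 0.54), ∇E = (-15, 1.08) → (-1.5, 0.54) − 0.2·(-15, 1.08) = (1.5, 0.324)

(1.5, 0.324)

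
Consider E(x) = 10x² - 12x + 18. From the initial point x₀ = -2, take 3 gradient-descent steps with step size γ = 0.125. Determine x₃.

9.375

E′(x) = 20x - 12
x₁ = -2 − 0.125·(-52) = 4.5
x₂ = 4.5 − 0.125·78 = -5.25
x₃ = -5.25 − 0.125·(-117) = 9.375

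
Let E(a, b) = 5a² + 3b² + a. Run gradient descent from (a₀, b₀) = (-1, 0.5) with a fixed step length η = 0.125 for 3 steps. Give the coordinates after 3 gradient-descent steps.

∇E = (10a + 1, 6b)
Step 1: at (-1, 0.5), ∇E = (-9, 3) → (-1, 0.5) − 0.125·(-9, 3) = (0.125, 0.125)
Step 2: at (0.125, 0.125), ∇E = (2.25, 0.75) → (0.125, 0.125) − 0.125·(2.25, 0.75) = (-0.15625, 0.03125)
Step 3: at (-0.15625, 0.03125), ∇E = (-0.5625, 0.1875) → (-0.15625, 0.03125) − 0.125·(-0.5625, 0.1875) = (-0.0859375, 0.0078125)

(-0.0859375, 0.0078125)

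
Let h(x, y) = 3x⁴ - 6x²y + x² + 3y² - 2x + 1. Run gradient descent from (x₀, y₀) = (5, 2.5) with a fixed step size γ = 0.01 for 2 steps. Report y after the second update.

∇h = (12x³ - 12xy + 2x - 2, -6x² + 6y)
(x₁, y₁) = (5, 2.5) − 0.01·(1358, -135) = (-8.58, 3.85)
(x₂, y₂) = (-8.58, 3.85) − 0.01·(-7202.308544, -418.5984) = (63.44308544, 8.035984)
y = 8.035984

8.035984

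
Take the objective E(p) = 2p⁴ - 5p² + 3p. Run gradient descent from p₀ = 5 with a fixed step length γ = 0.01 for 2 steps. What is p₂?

E′(p) = 8p³ - 10p + 3
Step 1: E′(5) = 953; p₁ = 5 − 0.01·953 = -4.53
Step 2: E′(-4.53) = -695.377416; p₂ = -4.53 − 0.01·(-695.377416) = 2.42377416

2.42377416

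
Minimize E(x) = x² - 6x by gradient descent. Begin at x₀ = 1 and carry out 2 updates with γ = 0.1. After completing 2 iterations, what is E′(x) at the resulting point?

-2.56

E′(x) = 2x - 6
Step 1: E′(1) = -4; x₁ = 1 − 0.1·(-4) = 1.4
Step 2: E′(1.4) = -3.2; x₂ = 1.4 − 0.1·(-3.2) = 1.72
E′(x) at (1.72) = -2.56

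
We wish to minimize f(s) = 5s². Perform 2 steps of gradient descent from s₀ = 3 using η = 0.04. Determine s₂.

1.08

f′(s) = 10s
s₁ = 3 − 0.04·30 = 1.8
s₂ = 1.8 − 0.04·18 = 1.08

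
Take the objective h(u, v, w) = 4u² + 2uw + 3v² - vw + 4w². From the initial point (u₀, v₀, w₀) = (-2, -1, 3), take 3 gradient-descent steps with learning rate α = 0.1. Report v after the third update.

∇h = (8u + 2w, 6v - w, 2u - v + 8w)
Step 1: at (-2, -1, 3), ∇h = (-10, -9, 21) → (-2, -1, 3) − 0.1·(-10, -9, 21) = (-1, -0.1, 0.9)
Step 2: at (-1, -0.1, 0.9), ∇h = (-6.2, -1.5, 5.3) → (-1, -0.1, 0.9) − 0.1·(-6.2, -1.5, 5.3) = (-0.38, 0.05, 0.37)
Step 3: at (-0.38, 0.05, 0.37), ∇h = (-2.3, -0.07, 2.15) → (-0.38, 0.05, 0.37) − 0.1·(-2.3, -0.07, 2.15) = (-0.15, 0.057, 0.155)
v = 0.057

0.057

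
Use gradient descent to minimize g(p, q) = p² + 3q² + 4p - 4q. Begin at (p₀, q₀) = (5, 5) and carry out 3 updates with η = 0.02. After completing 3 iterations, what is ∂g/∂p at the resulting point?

∇g = (2p + 4, 6q - 4)
(p₁, q₁) = (5, 5) − 0.02·(14, 26) = (4.72, 4.48)
(p₂, q₂) = (4.72, 4.48) − 0.02·(13.44, 22.88) = (4.4512, 4.0224)
(p₃, q₃) = (4.4512, 4.0224) − 0.02·(12.9024, 20.1344) = (4.193152, 3.619712)
∂g/∂p at (4.193152, 3.619712) = 12.386304

12.386304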